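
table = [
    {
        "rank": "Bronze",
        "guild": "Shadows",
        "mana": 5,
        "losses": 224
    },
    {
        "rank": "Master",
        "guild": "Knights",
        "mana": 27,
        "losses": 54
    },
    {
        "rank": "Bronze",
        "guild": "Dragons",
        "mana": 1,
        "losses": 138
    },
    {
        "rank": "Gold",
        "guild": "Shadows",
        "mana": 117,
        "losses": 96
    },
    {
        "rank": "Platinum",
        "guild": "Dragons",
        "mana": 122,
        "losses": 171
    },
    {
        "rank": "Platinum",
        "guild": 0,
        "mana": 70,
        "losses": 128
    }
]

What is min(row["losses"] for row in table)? 54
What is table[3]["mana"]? 117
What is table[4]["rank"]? "Platinum"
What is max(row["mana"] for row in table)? 122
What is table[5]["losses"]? 128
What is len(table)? 6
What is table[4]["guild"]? "Dragons"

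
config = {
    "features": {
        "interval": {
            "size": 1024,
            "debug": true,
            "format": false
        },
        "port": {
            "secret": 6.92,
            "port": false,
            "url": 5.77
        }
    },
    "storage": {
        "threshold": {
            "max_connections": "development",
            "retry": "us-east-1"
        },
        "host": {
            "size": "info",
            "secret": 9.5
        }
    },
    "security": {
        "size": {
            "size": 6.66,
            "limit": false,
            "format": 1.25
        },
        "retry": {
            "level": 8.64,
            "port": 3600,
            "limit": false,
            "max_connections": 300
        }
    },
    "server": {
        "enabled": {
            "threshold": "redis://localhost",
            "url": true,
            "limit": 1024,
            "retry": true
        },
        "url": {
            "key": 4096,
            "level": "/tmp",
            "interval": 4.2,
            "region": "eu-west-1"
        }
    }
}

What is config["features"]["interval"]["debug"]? True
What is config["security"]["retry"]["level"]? 8.64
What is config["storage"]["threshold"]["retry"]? "us-east-1"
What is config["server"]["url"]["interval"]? 4.2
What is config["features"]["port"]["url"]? 5.77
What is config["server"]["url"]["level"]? "/tmp"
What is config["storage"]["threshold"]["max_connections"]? "development"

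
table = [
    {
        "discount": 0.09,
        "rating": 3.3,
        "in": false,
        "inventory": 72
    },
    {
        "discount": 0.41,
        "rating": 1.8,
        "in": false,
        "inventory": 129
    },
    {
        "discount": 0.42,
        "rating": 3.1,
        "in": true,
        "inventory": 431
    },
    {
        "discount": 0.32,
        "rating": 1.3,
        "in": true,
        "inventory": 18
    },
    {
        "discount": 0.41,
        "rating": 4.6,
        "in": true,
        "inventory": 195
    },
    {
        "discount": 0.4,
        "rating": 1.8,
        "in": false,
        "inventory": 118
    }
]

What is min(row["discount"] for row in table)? 0.09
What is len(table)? 6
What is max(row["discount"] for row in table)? 0.42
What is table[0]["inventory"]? 72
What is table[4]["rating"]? 4.6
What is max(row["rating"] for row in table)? 4.6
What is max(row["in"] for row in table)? True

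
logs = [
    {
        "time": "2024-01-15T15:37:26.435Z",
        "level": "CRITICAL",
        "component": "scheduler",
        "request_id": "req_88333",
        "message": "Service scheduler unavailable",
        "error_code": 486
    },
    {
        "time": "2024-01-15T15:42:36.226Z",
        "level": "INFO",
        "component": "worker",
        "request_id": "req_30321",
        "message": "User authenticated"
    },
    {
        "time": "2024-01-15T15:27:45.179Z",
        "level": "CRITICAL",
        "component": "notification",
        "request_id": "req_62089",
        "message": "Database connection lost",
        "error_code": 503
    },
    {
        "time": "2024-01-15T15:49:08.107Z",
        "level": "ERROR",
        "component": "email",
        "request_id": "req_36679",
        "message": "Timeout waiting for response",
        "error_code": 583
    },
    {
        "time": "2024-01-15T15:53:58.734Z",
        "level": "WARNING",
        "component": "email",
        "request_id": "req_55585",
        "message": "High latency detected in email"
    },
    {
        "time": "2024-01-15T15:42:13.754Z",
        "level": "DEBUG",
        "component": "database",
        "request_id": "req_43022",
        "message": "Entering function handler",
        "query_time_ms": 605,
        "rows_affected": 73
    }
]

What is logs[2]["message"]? "Database connection lost"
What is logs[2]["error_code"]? 503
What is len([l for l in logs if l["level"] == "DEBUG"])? 1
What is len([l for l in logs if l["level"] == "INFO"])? 1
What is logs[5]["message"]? "Entering function handler"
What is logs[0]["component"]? "scheduler"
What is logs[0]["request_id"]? "req_88333"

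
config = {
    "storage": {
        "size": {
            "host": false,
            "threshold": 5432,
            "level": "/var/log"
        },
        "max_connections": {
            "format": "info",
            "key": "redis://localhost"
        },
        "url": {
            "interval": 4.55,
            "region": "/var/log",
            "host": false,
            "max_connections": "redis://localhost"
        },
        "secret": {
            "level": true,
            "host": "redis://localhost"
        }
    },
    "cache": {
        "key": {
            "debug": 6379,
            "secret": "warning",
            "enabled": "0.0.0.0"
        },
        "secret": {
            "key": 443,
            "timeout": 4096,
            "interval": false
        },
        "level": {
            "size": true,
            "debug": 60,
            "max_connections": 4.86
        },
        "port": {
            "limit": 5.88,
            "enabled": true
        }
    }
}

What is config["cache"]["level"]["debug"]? 60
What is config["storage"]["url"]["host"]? False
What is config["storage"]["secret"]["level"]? True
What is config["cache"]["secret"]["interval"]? False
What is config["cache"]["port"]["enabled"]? True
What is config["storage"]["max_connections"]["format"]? "info"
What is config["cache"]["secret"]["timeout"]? 4096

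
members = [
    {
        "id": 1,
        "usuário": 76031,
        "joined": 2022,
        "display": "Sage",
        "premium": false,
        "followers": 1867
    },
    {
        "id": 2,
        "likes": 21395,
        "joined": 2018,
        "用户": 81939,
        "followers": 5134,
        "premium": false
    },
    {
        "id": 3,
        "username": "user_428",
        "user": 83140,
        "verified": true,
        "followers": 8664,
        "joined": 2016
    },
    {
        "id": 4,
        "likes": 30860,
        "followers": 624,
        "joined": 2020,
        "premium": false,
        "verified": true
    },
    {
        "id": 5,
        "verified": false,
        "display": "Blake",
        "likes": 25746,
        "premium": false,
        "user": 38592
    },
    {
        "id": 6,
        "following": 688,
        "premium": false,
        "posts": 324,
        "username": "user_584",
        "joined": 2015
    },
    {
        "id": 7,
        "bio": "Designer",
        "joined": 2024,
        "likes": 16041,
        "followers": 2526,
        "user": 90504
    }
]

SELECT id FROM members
[1, 2, 3, 4, 5, 6, 7]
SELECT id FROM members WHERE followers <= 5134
[1, 2, 4, 7]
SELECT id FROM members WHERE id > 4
[5, 6, 7]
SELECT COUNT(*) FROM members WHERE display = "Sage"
1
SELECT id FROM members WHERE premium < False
[]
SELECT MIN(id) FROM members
1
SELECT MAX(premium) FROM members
False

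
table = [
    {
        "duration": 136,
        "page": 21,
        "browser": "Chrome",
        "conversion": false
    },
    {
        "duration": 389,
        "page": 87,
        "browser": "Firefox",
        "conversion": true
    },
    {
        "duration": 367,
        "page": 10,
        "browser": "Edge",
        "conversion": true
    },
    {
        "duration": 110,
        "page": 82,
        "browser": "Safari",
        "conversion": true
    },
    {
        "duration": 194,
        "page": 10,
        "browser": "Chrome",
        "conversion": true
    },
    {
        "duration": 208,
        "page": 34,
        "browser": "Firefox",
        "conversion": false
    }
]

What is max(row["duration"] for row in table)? 389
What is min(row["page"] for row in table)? 10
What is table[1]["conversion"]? True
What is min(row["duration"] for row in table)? 110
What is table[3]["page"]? 82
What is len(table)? 6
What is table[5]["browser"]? "Firefox"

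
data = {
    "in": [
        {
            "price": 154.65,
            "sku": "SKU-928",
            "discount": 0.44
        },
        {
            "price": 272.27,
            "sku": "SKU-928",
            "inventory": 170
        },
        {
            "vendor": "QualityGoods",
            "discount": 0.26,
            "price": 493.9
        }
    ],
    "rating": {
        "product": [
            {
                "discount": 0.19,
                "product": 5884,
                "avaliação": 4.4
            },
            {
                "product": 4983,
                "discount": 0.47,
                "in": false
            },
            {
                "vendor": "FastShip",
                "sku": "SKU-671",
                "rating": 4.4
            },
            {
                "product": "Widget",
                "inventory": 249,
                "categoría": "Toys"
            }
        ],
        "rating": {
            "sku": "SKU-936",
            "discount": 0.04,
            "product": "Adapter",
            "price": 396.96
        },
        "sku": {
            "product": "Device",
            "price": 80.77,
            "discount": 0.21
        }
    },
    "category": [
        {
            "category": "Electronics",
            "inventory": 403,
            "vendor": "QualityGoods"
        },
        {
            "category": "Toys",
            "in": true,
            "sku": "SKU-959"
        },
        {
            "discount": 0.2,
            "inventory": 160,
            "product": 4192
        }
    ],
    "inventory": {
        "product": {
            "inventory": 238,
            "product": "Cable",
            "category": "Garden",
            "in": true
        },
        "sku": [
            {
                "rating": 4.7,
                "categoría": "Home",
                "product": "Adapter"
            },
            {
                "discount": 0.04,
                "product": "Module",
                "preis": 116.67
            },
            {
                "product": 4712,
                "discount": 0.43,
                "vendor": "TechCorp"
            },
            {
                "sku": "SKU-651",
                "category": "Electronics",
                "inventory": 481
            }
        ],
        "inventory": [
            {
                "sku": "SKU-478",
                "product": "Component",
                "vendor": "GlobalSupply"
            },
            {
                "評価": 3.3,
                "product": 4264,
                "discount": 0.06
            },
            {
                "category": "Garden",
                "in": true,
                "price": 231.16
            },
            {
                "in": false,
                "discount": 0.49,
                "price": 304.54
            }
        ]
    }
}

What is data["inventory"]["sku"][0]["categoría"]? "Home"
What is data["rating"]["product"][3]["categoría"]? "Toys"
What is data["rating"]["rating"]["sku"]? "SKU-936"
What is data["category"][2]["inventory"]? 160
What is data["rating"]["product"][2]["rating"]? 4.4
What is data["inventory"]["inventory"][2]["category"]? "Garden"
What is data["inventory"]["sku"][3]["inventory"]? 481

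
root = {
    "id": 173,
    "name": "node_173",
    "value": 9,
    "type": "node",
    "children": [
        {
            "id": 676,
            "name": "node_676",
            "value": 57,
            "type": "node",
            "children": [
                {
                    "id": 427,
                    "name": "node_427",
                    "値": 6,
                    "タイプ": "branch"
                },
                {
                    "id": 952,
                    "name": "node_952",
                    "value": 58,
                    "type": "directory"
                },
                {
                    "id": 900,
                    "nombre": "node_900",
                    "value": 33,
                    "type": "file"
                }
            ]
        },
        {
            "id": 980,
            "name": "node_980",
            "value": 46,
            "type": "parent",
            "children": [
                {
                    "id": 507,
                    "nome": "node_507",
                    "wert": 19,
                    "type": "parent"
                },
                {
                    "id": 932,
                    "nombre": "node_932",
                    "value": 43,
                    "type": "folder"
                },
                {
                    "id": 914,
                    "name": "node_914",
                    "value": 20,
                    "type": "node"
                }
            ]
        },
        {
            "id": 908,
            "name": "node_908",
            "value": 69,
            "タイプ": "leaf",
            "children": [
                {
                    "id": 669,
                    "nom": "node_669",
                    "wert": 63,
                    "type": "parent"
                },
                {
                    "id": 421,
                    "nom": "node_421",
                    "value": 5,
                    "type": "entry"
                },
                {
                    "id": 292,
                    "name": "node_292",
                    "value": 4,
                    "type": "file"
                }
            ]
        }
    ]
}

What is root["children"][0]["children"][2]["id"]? 900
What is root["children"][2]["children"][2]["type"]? "file"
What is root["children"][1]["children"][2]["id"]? 914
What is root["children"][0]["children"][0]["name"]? "node_427"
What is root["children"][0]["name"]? "node_676"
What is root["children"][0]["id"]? 676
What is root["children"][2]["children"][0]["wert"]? 63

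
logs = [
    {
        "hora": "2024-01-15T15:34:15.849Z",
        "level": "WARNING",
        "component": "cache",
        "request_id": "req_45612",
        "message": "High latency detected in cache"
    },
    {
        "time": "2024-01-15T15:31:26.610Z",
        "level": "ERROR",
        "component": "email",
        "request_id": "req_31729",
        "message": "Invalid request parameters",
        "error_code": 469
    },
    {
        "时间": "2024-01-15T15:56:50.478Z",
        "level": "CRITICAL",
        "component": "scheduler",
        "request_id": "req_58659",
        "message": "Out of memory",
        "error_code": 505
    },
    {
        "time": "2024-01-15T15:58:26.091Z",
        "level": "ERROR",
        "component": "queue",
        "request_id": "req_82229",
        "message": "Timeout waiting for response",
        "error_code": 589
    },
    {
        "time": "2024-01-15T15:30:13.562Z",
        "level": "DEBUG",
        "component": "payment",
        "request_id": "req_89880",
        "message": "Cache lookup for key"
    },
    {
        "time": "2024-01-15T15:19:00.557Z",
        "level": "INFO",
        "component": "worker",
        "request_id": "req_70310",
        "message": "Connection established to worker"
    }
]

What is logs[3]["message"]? "Timeout waiting for response"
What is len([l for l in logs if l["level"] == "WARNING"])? 1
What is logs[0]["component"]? "cache"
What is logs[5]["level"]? "INFO"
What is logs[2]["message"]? "Out of memory"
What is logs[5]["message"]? "Connection established to worker"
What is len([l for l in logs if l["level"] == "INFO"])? 1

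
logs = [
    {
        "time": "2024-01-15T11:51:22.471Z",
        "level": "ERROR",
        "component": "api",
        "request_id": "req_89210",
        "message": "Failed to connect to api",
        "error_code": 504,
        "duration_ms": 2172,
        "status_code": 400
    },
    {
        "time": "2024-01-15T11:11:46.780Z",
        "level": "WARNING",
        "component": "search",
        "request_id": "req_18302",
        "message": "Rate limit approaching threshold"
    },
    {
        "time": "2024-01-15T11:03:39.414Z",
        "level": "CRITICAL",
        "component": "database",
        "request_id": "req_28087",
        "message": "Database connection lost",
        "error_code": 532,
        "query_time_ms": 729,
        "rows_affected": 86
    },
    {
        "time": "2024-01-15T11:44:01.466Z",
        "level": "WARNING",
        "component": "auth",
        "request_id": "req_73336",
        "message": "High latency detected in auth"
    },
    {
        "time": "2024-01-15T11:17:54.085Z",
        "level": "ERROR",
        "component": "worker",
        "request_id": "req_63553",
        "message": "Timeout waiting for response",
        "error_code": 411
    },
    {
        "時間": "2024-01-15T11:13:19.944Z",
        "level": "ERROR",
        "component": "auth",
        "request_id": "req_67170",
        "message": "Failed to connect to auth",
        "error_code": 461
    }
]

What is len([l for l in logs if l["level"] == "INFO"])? 0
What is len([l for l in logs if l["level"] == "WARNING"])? 2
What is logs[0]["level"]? "ERROR"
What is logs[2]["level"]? "CRITICAL"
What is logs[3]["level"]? "WARNING"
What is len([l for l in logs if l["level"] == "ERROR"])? 3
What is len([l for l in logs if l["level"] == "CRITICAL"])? 1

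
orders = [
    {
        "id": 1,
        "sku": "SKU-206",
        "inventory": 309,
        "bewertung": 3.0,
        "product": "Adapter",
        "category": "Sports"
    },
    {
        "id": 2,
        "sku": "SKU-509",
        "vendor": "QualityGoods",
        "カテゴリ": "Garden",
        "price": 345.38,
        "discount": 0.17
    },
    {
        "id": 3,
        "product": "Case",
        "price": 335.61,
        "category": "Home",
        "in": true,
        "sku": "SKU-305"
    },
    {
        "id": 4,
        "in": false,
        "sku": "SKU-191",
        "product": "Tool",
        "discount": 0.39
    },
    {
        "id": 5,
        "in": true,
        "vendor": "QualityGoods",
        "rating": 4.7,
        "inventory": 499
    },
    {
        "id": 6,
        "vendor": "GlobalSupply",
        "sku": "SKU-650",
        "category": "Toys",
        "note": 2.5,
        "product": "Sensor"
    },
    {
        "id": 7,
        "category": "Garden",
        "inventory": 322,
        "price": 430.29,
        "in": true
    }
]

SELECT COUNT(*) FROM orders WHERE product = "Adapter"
1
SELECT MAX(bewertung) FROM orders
3.0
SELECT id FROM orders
[1, 2, 3, 4, 5, 6, 7]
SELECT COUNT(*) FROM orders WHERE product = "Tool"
1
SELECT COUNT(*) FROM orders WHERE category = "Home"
1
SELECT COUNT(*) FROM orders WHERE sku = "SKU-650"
1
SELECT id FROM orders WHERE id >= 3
[3, 4, 5, 6, 7]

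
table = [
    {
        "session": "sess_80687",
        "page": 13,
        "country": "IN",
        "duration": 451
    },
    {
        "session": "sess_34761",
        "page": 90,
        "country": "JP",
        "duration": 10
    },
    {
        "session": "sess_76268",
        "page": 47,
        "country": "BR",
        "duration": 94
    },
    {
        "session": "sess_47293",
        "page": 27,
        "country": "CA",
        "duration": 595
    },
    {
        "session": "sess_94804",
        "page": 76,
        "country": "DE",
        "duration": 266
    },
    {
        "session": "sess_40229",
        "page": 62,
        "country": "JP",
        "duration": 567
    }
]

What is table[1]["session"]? "sess_34761"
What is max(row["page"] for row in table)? 90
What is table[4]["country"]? "DE"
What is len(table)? 6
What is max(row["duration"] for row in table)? 595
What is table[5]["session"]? "sess_40229"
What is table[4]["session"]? "sess_94804"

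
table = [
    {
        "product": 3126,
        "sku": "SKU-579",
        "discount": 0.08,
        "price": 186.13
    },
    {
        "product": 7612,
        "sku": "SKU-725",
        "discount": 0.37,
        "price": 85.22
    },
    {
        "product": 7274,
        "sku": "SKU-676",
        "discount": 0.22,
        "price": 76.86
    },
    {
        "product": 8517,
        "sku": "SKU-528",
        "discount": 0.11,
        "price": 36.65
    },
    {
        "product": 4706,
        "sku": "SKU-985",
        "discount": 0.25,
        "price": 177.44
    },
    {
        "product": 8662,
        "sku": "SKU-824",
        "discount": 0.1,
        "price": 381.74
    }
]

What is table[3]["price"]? 36.65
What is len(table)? 6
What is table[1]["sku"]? "SKU-725"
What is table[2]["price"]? 76.86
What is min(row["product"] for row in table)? 3126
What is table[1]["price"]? 85.22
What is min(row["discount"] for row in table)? 0.08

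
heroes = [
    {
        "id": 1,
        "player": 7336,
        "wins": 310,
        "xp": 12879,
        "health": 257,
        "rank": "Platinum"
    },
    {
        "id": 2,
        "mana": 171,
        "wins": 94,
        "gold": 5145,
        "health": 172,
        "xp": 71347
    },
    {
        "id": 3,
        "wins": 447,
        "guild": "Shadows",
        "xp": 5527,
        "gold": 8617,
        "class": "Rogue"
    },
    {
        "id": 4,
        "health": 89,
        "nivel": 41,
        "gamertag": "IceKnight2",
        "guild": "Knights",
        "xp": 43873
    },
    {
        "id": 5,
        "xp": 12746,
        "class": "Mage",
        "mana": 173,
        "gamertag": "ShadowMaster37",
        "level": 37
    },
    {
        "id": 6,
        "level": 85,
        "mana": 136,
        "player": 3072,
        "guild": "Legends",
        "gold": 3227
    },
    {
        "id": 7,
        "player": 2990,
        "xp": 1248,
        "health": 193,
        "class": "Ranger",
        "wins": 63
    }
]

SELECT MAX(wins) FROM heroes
447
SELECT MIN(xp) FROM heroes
1248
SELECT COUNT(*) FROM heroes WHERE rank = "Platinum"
1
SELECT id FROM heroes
[1, 2, 3, 4, 5, 6, 7]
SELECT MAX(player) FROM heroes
7336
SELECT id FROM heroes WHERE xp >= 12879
[1, 2, 4]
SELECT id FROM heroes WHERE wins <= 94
[2, 7]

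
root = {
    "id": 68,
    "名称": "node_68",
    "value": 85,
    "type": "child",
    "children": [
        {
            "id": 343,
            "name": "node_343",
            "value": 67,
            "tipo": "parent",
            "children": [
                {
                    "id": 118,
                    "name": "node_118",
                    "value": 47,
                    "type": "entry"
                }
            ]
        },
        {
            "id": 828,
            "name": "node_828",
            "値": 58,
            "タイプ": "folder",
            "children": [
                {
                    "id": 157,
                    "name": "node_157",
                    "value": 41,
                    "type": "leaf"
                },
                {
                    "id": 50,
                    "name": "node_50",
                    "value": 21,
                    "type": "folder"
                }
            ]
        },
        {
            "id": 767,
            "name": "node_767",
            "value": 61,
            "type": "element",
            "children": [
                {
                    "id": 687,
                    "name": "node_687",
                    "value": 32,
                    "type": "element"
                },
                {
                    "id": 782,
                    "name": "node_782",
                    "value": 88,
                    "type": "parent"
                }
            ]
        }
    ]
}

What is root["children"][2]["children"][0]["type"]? "element"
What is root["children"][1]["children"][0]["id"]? 157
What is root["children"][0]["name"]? "node_343"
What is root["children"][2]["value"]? 61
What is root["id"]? 68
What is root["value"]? 85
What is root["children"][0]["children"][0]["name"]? "node_118"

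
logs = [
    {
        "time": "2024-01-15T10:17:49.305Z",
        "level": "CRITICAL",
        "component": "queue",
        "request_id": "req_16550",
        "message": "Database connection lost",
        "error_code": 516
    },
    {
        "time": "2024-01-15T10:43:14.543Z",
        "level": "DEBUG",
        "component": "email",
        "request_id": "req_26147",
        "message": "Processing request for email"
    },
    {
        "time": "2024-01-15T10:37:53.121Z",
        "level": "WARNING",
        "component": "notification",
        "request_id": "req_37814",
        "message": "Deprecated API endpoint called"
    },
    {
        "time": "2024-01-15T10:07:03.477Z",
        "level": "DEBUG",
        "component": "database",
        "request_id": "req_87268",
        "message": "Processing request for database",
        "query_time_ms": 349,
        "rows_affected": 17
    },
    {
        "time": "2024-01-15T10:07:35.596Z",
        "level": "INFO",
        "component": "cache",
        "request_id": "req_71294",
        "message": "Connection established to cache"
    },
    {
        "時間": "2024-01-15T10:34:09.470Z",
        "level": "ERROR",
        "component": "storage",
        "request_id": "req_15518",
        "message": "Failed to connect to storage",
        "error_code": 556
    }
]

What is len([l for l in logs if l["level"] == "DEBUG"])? 2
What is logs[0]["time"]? "2024-01-15T10:17:49.305Z"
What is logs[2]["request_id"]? "req_37814"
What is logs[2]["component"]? "notification"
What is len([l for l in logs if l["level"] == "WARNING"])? 1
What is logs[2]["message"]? "Deprecated API endpoint called"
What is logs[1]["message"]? "Processing request for email"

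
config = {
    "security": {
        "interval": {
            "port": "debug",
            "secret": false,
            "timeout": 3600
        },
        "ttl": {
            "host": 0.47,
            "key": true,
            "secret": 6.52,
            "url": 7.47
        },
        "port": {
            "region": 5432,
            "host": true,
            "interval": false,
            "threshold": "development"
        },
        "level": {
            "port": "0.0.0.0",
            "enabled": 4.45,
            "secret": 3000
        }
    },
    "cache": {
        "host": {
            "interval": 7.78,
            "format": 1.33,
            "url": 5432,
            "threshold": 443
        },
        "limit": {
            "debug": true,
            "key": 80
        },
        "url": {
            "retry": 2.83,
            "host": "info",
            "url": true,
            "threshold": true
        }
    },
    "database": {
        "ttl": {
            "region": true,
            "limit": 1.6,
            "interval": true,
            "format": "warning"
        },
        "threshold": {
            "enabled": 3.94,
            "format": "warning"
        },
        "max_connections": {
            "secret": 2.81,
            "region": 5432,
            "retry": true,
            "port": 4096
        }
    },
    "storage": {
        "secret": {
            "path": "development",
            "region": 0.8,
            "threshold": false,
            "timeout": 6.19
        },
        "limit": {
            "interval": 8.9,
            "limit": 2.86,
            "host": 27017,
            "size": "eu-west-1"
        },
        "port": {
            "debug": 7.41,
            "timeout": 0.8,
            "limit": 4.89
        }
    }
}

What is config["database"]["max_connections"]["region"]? 5432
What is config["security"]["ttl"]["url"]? 7.47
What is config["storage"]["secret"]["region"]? 0.8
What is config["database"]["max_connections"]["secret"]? 2.81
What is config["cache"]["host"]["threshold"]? 443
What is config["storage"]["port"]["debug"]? 7.41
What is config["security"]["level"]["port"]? "0.0.0.0"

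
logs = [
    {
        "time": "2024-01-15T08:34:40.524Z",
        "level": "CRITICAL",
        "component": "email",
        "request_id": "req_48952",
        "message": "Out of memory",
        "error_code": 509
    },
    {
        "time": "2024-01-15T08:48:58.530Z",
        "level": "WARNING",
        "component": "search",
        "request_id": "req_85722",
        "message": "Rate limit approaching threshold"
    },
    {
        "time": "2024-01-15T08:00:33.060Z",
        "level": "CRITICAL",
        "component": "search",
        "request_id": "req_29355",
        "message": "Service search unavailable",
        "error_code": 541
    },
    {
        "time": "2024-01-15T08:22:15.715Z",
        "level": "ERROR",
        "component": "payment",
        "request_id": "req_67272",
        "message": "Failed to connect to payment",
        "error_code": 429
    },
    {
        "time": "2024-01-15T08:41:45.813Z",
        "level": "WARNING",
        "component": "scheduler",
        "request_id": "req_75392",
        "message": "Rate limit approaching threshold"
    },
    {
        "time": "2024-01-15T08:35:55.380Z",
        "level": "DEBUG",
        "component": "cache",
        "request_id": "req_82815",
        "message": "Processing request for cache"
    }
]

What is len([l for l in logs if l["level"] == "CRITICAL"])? 2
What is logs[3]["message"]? "Failed to connect to payment"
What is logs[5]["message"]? "Processing request for cache"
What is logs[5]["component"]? "cache"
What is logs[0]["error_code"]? 509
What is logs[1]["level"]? "WARNING"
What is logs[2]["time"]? "2024-01-15T08:00:33.060Z"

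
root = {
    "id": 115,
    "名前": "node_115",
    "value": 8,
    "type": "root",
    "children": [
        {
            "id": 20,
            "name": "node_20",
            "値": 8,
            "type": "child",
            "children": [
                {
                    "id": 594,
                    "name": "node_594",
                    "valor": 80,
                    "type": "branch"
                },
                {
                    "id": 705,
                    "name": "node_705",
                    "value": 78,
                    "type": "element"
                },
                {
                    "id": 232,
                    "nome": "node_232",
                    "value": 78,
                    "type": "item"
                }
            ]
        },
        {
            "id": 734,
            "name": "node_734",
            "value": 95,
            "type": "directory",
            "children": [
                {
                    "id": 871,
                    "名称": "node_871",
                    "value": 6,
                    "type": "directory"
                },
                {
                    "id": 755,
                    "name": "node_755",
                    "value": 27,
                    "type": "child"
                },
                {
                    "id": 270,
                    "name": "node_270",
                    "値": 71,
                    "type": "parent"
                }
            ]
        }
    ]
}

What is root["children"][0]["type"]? "child"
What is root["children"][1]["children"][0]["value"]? 6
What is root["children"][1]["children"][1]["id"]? 755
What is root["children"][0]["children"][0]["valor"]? 80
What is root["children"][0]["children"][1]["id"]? 705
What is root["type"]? "root"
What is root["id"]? 115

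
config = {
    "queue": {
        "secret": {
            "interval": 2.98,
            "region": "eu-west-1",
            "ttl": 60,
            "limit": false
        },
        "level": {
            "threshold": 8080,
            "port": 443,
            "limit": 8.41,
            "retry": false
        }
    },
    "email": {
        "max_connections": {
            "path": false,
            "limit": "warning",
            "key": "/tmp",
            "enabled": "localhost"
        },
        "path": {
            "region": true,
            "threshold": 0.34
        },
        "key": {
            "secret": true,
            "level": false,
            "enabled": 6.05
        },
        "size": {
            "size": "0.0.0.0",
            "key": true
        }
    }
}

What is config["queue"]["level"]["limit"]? 8.41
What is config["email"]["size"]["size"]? "0.0.0.0"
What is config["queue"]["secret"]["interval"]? 2.98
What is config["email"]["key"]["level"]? False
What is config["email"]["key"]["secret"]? True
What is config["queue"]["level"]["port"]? 443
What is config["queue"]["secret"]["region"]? "eu-west-1"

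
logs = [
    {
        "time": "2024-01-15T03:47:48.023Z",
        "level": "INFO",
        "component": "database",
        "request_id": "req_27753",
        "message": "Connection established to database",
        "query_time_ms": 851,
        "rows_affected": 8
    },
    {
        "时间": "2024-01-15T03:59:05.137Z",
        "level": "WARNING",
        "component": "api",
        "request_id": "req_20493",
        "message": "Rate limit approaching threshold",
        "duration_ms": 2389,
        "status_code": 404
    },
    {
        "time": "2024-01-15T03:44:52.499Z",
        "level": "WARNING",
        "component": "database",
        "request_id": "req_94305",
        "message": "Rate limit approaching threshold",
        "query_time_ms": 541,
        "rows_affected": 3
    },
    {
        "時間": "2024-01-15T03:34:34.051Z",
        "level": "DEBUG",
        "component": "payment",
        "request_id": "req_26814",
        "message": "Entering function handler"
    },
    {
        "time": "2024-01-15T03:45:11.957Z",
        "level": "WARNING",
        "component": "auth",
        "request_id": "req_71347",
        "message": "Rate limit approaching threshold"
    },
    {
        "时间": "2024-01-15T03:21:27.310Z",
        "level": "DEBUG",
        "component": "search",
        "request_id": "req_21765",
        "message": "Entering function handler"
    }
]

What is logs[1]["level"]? "WARNING"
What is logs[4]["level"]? "WARNING"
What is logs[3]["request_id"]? "req_26814"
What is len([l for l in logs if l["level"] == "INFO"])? 1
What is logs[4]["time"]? "2024-01-15T03:45:11.957Z"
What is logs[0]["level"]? "INFO"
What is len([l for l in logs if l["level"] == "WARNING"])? 3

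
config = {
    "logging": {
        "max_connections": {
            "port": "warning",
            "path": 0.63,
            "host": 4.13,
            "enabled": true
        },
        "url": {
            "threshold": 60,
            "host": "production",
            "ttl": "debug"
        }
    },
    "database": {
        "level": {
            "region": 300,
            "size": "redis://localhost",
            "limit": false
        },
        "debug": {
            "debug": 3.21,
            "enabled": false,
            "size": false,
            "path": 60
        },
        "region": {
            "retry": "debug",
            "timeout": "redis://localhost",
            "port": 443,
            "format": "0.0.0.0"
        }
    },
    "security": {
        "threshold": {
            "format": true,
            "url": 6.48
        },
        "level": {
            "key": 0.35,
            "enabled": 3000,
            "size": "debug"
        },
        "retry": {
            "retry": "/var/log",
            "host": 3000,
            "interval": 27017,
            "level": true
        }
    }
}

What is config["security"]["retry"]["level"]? True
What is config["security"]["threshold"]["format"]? True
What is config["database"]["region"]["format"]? "0.0.0.0"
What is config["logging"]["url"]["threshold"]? 60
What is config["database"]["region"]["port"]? 443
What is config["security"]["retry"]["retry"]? "/var/log"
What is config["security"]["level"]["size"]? "debug"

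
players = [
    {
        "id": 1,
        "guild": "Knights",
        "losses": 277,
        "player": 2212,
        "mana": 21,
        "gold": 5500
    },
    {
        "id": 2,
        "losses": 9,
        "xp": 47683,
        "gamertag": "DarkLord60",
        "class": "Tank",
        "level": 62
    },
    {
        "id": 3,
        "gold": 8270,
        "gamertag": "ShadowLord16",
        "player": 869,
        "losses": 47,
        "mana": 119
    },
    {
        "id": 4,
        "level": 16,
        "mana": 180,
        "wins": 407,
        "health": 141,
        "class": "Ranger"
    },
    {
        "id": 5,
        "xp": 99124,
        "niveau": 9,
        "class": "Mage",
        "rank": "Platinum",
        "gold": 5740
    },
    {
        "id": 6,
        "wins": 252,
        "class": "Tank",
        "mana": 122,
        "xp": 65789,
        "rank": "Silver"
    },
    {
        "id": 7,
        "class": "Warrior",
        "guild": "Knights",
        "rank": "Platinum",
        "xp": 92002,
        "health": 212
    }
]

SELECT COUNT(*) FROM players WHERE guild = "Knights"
2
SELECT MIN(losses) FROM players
9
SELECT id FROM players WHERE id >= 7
[7]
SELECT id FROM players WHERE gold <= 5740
[1, 5]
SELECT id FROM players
[1, 2, 3, 4, 5, 6, 7]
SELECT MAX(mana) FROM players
180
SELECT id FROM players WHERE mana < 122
[1, 3]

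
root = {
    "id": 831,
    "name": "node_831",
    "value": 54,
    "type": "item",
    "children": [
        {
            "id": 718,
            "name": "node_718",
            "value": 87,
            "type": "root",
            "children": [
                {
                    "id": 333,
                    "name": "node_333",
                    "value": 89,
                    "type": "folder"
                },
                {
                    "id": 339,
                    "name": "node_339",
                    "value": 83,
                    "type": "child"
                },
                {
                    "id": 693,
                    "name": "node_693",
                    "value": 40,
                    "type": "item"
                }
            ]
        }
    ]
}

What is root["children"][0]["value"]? 87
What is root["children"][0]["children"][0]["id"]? 333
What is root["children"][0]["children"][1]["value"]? 83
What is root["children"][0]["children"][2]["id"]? 693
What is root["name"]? "node_831"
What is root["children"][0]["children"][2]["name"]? "node_693"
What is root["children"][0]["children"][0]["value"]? 89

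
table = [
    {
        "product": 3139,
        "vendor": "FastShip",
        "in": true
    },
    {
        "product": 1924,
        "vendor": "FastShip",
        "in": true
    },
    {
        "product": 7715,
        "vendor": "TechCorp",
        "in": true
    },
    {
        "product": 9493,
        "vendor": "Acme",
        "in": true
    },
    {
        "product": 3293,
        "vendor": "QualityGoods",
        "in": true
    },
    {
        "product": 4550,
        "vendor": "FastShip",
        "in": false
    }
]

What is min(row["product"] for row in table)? 1924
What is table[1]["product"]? 1924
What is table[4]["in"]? True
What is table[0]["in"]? True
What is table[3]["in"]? True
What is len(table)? 6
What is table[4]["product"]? 3293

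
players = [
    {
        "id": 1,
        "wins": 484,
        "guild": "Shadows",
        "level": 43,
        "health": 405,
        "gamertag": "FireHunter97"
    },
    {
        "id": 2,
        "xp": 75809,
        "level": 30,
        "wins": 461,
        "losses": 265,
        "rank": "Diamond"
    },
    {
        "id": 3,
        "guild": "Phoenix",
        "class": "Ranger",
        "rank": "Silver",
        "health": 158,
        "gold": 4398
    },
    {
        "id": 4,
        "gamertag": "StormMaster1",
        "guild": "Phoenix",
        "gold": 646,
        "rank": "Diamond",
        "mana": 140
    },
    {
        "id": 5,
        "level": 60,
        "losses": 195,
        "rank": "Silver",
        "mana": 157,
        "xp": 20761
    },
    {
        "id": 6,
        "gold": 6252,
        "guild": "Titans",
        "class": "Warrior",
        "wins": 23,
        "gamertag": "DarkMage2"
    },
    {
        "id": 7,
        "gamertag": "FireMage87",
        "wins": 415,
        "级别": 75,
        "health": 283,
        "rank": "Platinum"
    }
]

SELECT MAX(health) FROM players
405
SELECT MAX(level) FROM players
60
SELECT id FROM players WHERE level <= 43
[1, 2]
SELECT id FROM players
[1, 2, 3, 4, 5, 6, 7]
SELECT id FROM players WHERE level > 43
[5]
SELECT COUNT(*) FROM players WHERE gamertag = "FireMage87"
1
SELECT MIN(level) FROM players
30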